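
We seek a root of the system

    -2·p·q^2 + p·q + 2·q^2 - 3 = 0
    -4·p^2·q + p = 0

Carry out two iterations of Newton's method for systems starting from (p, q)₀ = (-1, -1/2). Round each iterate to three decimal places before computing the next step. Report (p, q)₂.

At (-1, -1/2): F = (-1.500, 1.000).
Jacobian J = [[-2·q^2 + q, -4·p·q + p + 4·q], [-8·p·q + 1, -4·p^2]].
At the point, J = [[-1.000, -5.000], [-3.000, -4.000]] (det J = -11.000).
Solving J·Δ = −F gives Δ = (1.000, -0.500).
Then the next iterate is (p, q)₁ = (0.000, -1.000).
Round to (0.000, -1.000) and repeat: F = (-1.000, 0.000), J = [[-3.000, -4.000], [1.000, 0.000]].
Δ = (0.000, -0.250), so (p, q)₂ = (0.000, -1.250).

(0.000, -1.250)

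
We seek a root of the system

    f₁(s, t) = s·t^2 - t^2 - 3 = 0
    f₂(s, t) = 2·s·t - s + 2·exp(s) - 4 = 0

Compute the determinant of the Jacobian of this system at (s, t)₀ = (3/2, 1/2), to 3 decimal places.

J = [[t^2, 2·s·t - 2·t], [2·t + 2·exp(s) - 1, 2·s]].
At the point, J = [[0.250, 0.500], [8.96338, 3.000]].
det J = -3.732.

-3.732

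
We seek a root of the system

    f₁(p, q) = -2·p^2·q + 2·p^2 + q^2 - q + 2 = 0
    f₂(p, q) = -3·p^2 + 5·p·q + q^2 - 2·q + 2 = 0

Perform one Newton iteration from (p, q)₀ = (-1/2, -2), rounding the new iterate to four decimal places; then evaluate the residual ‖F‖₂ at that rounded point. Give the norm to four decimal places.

At (-1/2, -2): F = (9.5000, 14.2500).
Jacobian J = [[-4·p·q + 4·p, -2·p^2 + 2·q - 1], [-6·p + 5·q, 5·p + 2·q - 2]].
At the point, J = [[-6.0000, -5.5000], [-7.0000, -8.5000]] (det J = 12.5000).
Solving J·Δ = −F gives Δ = (0.1900, 1.5200).
Then the next iterate is (p, q)₁ = (-0.3100, -0.4800).
Re-evaluating at (-0.3100, -0.4800): F = (2.994856, 3.6461), so ‖F‖₂ = 4.7184.

4.7184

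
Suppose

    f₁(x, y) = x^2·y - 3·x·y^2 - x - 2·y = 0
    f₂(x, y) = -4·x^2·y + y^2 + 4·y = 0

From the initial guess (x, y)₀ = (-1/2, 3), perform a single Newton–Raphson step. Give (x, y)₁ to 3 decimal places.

At (-1/2, 3): F = (8.750, 18.000).
Jacobian J = [[2·x·y - 3·y^2 - 1, x^2 - 6·x·y - 2], [-8·x·y, -4·x^2 + 2·y + 4]].
At the point, J = [[-31.000, 7.250], [12.000, 9.000]] (det J = -366.000).
Solving J·Δ = −F gives Δ = (-0.141, -1.811).
Then the next iterate is (x, y)₁ = (-0.641, 1.189).

(-0.641, 1.189)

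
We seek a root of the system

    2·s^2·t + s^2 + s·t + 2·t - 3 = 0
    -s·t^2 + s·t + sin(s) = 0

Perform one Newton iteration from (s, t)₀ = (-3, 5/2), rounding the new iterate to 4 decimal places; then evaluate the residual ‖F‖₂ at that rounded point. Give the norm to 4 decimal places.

13.9095

At (-3, 5/2): F = (48.5000, 11.108880).
Jacobian J = [[4·s·t + 2·s + t, 2·s^2 + s + 2], [-t^2 + t + cos(s), -2·s·t + s]].
At the point, J = [[-33.5000, 17.0000], [-4.739992, 12.0000]] (det J = -321.420128).
Solving J·Δ = −F gives Δ = (1.2232, -0.4426).
Then the next iterate is (s, t)₁ = (-1.7768, 2.0574).
Re-evaluating at (-1.7768, 2.0574): F = (13.606729, 2.886563), so ‖F‖₂ = 13.9095.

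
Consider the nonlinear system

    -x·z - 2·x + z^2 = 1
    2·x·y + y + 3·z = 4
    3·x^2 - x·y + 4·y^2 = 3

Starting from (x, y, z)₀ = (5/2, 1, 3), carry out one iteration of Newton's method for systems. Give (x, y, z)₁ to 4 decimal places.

(2.0592, -1.0145, 3.6561)

At (5/2, 1, 3): F = (-4.5000, 11.0000, 17.2500).
Jacobian J = [[-z - 2, 0, -x + 2·z], [2·y, 2·x + 1, 3], [6·x - y, -x + 8·y, 0]].
At the point, J = [[-5.0000, 0.0000, 3.5000], [2.0000, 6.0000, 3.0000], [14.0000, 5.5000, 0.0000]] (det J = -173.0000).
Solving J·Δ = −F gives Δ = (-0.4408, -2.0145, 0.6561).
Then the next iterate is (x, y, z)₁ = (2.0592, -1.0145, 3.6561).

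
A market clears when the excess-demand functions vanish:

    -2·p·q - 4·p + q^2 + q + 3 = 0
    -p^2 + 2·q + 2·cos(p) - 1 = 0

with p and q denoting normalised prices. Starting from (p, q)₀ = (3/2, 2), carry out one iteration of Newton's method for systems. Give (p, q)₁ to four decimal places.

At (3/2, 2): F = (-3.0000, 0.891474).
Jacobian J = [[-2·q - 4, -2·p + 2·q + 1], [-2·p - 2·sin(p), 2]].
At the point, J = [[-8.0000, 2.0000], [-4.994990, 2.0000]] (det J = -6.010020).
Solving J·Δ = −F gives Δ = (-1.2950, -3.6800).
Then the next iterate is (p, q)₁ = (0.2050, -1.6800).

(0.2050, -1.6800)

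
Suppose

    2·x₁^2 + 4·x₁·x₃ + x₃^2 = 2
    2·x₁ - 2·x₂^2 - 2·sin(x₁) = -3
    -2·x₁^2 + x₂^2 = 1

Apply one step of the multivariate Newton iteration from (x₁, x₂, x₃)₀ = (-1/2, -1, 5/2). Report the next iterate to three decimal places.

At (-1/2, -1, 5/2): F = (-0.250, 0.95885, -0.500).
Jacobian J = [[4·x₁ + 4·x₃, 0, 4·x₁ + 2·x₃], [-2·cos(x₁) + 2, -4·x₂, 0], [-4·x₁, 2·x₂, 0]].
At the point, J = [[8.000, 0.000, 3.000], [0.24483, 4.000, 0.000], [2.000, -2.000, 0.000]] (det J = -25.46901).
Solving J·Δ = −F gives Δ = (0.010, -0.240, 0.057).
Then the next iterate is (x₁, x₂, x₃)₁ = (-0.490, -1.240, 2.557).

(-0.490, -1.240, 2.557)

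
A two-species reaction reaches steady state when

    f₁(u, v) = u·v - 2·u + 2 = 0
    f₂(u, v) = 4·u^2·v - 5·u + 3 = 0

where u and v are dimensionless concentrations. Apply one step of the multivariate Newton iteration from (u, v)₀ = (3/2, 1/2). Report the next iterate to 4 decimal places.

At (3/2, 1/2): F = (-0.2500, 0.0000).
Jacobian J = [[v - 2, u], [8·u·v - 5, 4·u^2]].
At the point, J = [[-1.5000, 1.5000], [1.0000, 9.0000]] (det J = -15.0000).
Solving J·Δ = −F gives Δ = (-0.1500, 0.0167).
Then the next iterate is (u, v)₁ = (1.3500, 0.5167).

(1.3500, 0.5167)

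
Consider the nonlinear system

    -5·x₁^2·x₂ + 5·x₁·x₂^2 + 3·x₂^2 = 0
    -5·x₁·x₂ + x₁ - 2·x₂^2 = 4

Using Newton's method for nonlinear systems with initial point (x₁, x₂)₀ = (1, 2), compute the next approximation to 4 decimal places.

(-0.1564, 1.1852)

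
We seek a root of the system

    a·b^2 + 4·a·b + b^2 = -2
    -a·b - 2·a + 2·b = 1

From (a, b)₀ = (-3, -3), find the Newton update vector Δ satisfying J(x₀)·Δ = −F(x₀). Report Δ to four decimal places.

(6.6667, 0.6667)

At (-3, -3): F = (20.0000, -10.0000).
Jacobian J = [[b^2 + 4·b, 2·a·b + 4·a + 2·b], [-b - 2, -a + 2]].
At the point, J = [[-3.0000, 0.0000], [1.0000, 5.0000]] (det J = -15.0000).
Solving J·Δ = −F gives Δ = (6.6667, 0.6667).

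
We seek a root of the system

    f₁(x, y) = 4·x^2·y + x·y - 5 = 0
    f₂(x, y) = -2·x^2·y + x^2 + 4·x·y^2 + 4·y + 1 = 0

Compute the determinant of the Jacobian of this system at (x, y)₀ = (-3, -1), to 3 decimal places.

692.000

J = [[8·x·y + y, 4·x^2 + x], [-4·x·y + 2·x + 4·y^2, -2·x^2 + 8·x·y + 4]].
At the point, J = [[23.000, 33.000], [-14.000, 10.000]].
det J = 692.000.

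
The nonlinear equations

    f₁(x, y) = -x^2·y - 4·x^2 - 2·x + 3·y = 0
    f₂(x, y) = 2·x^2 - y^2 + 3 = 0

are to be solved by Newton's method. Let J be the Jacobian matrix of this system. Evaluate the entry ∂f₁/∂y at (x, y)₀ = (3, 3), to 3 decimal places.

-6.000

∂f₁/∂y = -x^2 + 3.
At (3, 3) this is -6.000.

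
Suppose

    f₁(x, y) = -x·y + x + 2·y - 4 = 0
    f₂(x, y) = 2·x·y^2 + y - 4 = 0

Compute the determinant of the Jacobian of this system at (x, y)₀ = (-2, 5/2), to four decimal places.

-21.5000

J = [[-y + 1, -x + 2], [2·y^2, 4·x·y + 1]].
At the point, J = [[-1.5000, 4.0000], [12.5000, -19.0000]].
det J = -21.5000.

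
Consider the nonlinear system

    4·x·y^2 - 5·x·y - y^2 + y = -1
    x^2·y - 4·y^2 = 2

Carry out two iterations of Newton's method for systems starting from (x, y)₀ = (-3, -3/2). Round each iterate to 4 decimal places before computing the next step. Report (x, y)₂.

(-2.0417, -0.0432)

At (-3, -3/2): F = (-52.2500, -24.5000).
Jacobian J = [[4·y^2 - 5·y, 8·x·y - 5·x - 2·y + 1], [2·x·y, x^2 - 8·y]].
At the point, J = [[16.5000, 55.0000], [9.0000, 21.0000]] (det J = -148.5000).
Solving J·Δ = −F gives Δ = (1.6852, 0.4444).
Then the next iterate is (x, y)₁ = (-1.3148, -1.0556).
Round to (-1.3148, -1.0556) and repeat: F = (-13.969687, -8.281980), J = [[9.735165, 20.788423], [2.775806, 10.173499]].
Δ = (-0.7269, 1.0124), so (x, y)₂ = (-2.0417, -0.0432).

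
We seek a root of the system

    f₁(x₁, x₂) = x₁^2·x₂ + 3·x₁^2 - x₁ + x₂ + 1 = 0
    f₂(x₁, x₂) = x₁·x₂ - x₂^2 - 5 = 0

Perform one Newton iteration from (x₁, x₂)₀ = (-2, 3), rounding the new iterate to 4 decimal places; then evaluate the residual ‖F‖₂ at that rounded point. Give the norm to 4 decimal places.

11.0534

At (-2, 3): F = (30.0000, -20.0000).
Jacobian J = [[2·x₁·x₂ + 6·x₁ - 1, x₁^2 + 1], [x₂, x₁ - 2·x₂]].
At the point, J = [[-25.0000, 5.0000], [3.0000, -8.0000]] (det J = 185.0000).
Solving J·Δ = −F gives Δ = (0.7568, -2.2162).
Then the next iterate is (x₁, x₂)₁ = (-1.2432, 0.7838).
Re-evaluating at (-1.2432, 0.7838): F = (8.875038, -6.588763), so ‖F‖₂ = 11.0534.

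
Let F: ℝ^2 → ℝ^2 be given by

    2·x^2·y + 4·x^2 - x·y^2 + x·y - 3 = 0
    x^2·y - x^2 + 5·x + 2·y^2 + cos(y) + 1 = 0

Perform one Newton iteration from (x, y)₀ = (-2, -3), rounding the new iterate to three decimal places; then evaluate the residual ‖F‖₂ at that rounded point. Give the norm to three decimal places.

At (-2, -3): F = (13.000, -7.98999).
Jacobian J = [[4·x·y + 8·x - y^2 + y, 2·x^2 - 2·x·y + x], [2·x·y - 2·x + 5, x^2 + 4·y - sin(y)]].
At the point, J = [[-4.000, -6.000], [21.000, -7.85888]] (det J = 157.43552).
Solving J·Δ = −F gives Δ = (0.953, 1.531).
Then the next iterate is (x, y)₁ = (-1.047, -1.469).
Re-evaluating at (-1.047, -1.469): F = (1.96160, -2.52400), so ‖F‖₂ = 3.197.

3.197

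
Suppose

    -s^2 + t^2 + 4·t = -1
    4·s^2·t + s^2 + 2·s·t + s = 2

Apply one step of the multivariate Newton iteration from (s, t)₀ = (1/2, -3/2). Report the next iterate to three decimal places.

(0.850, 1.850)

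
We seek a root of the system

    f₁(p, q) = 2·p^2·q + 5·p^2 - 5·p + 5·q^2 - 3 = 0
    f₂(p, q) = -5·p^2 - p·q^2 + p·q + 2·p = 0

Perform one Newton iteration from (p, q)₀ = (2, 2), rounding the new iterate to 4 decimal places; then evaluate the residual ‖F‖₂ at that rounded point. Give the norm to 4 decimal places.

12.4255

At (2, 2): F = (43.0000, -20.0000).
Jacobian J = [[4·p·q + 10·p - 5, 2·p^2 + 10·q], [-10·p - q^2 + q + 2, -2·p·q + p]].
At the point, J = [[31.0000, 28.0000], [-20.0000, -6.0000]] (det J = 374.0000).
Solving J·Δ = −F gives Δ = (-0.8075, -0.6417).
Then the next iterate is (p, q)₁ = (1.1925, 1.3583).
Re-evaluating at (1.1925, 1.3583): F = (11.235834, -5.305646), so ‖F‖₂ = 12.4255.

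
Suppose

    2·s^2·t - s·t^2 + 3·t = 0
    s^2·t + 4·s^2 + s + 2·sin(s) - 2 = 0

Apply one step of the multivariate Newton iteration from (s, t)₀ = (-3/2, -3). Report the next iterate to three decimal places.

(-0.062, -0.370)

At (-3/2, -3): F = (-9.000, -3.24499).
Jacobian J = [[4·s·t - t^2, 2·s^2 - 2·s·t + 3], [2·s·t + 8·s + 2·cos(s) + 1, s^2]].
At the point, J = [[9.000, -1.500], [-1.85853, 2.250]] (det J = 17.46221).
Solving J·Δ = −F gives Δ = (1.438, 2.630).
Then the next iterate is (s, t)₁ = (-0.062, -0.370).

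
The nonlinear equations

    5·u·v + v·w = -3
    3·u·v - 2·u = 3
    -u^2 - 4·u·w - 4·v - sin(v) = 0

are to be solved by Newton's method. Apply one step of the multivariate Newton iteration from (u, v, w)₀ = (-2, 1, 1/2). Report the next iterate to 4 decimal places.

(-2.4749, 0.0875, 0.7060)

At (-2, 1, 1/2): F = (-6.5000, -5.0000, -4.841471).
Jacobian J = [[5·v, 5·u + w, v], [3·v - 2, 3·u, 0], [-2·u - 4·w, -cos(v) - 4, -4·u]].
At the point, J = [[5.0000, -9.5000, 1.0000], [1.0000, -6.0000, 0.0000], [2.0000, -4.540302, 8.0000]] (det J = -156.540302).
Solving J·Δ = −F gives Δ = (-0.4749, -0.9125, 0.2060).
Then the next iterate is (u, v, w)₁ = (-2.4749, 0.0875, 0.7060).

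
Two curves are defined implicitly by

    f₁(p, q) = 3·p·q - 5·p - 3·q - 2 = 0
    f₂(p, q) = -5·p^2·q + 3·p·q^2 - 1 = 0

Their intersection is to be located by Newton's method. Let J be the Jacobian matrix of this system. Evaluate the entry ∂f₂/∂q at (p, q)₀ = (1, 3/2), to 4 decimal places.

4.0000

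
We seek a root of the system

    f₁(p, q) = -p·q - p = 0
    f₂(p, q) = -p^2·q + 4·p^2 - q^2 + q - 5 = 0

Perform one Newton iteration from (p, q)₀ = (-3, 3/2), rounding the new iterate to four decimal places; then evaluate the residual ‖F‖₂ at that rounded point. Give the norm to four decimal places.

At (-3, 3/2): F = (7.5000, 16.7500).
Jacobian J = [[-q - 1, -p], [-2·p·q + 8·p, -p^2 - 2·q + 1]].
At the point, J = [[-2.5000, 3.0000], [-15.0000, -11.0000]] (det J = 72.5000).
Solving J·Δ = −F gives Δ = (1.8310, -0.9741).
Then the next iterate is (p, q)₁ = (-1.1690, 0.5259).
Re-evaluating at (-1.1690, 0.5259): F = (1.783777, -0.003101), so ‖F‖₂ = 1.7838.

1.7838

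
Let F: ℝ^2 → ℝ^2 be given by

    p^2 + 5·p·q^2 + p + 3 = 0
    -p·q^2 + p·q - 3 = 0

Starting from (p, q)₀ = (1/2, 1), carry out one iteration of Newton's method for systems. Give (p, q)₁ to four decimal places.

At (1/2, 1): F = (6.2500, -3.0000).
Jacobian J = [[2·p + 5·q^2 + 1, 10·p·q], [-q^2 + q, -2·p·q + p]].
At the point, J = [[7.0000, 5.0000], [0.0000, -0.5000]] (det J = -3.5000).
Solving J·Δ = −F gives Δ = (3.3929, -6.0000).
Then the next iterate is (p, q)₁ = (3.8929, -5.0000).

(3.8929, -5.0000)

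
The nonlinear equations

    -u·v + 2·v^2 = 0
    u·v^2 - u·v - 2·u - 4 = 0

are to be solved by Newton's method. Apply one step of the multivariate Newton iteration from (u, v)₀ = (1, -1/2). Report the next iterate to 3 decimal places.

At (1, -1/2): F = (1.000, -5.250).
Jacobian J = [[-v, -u + 4·v], [v^2 - v - 2, 2·u·v - u]].
At the point, J = [[0.500, -3.000], [-1.250, -2.000]] (det J = -4.750).
Solving J·Δ = −F gives Δ = (-3.737, -0.289).
Then the next iterate is (u, v)₁ = (-2.737, -0.789).

(-2.737, -0.789)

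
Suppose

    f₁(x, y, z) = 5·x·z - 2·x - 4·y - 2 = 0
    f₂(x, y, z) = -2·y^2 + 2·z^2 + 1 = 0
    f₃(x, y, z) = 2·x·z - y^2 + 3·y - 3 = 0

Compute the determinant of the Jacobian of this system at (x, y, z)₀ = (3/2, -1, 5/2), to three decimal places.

-749.000

J = [[5·z - 2, -4, 5·x], [0, -4·y, 4·z], [2·z, -2·y + 3, 2·x]].
At the point, J = [[10.500, -4.000, 7.500], [0.000, 4.000, 10.000], [5.000, 5.000, 3.000]].
det J = -749.000.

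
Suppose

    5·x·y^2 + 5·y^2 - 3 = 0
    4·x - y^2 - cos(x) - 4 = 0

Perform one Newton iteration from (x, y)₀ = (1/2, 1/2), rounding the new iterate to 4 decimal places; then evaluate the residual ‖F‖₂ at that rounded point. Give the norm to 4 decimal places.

At (1/2, 1/2): F = (-1.1250, -3.127583).
Jacobian J = [[5·y^2, 10·x·y + 10·y], [sin(x) + 4, -2·y]].
At the point, J = [[1.2500, 7.5000], [4.479426, -1.0000]] (det J = -34.845692).
Solving J·Δ = −F gives Δ = (0.7054, 0.0324).
Then the next iterate is (x, y)₁ = (1.2054, 0.5324).
Re-evaluating at (1.2054, 0.5324): F = (0.125601, 0.180831), so ‖F‖₂ = 0.2202.

0.2202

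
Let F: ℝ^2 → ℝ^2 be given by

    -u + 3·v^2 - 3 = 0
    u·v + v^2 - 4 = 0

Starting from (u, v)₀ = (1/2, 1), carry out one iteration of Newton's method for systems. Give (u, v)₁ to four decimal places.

At (1/2, 1): F = (-0.5000, -2.5000).
Jacobian J = [[-1, 6·v], [v, u + 2·v]].
At the point, J = [[-1.0000, 6.0000], [1.0000, 2.5000]] (det J = -8.5000).
Solving J·Δ = −F gives Δ = (1.6176, 0.3529).
Then the next iterate is (u, v)₁ = (2.1176, 1.3529).

(2.1176, 1.3529)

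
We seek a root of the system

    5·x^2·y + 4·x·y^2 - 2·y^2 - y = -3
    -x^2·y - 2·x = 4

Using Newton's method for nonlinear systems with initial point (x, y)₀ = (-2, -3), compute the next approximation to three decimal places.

(-1.485, -1.803)

At (-2, -3): F = (-144.000, 12.000).
Jacobian J = [[10·x·y + 4·y^2, 5·x^2 + 8·x·y - 4·y - 1], [-2·x·y - 2, -x^2]].
At the point, J = [[96.000, 79.000], [-14.000, -4.000]] (det J = 722.000).
Solving J·Δ = −F gives Δ = (0.515, 1.197).
Then the next iterate is (x, y)₁ = (-1.485, -1.803).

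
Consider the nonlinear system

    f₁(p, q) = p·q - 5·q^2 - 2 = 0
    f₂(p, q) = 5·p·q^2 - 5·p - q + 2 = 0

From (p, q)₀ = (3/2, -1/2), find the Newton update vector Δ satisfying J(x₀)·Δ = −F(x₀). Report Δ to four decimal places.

At (3/2, -1/2): F = (-4.0000, -3.1250).
Jacobian J = [[q, p - 10·q], [5·q^2 - 5, 10·p·q - 1]].
At the point, J = [[-0.5000, 6.5000], [-3.7500, -8.5000]] (det J = 28.6250).
Solving J·Δ = −F gives Δ = (-1.8974, 0.4694).

(-1.8974, 0.4694)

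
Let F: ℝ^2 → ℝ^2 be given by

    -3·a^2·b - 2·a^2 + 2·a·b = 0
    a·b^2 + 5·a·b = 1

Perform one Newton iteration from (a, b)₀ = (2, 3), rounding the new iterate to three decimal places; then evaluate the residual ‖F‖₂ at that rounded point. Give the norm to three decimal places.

At (2, 3): F = (-32.000, 47.000).
Jacobian J = [[-6·a·b - 4·a + 2·b, -3·a^2 + 2·a], [b^2 + 5·b, 2·a·b + 5·a]].
At the point, J = [[-38.000, -8.000], [24.000, 22.000]] (det J = -644.000).
Solving J·Δ = −F gives Δ = (-0.509, -1.581).
Then the next iterate is (a, b)₁ = (1.491, 1.419).
Re-evaluating at (1.491, 1.419): F = (-9.67836, 12.58086), so ‖F‖₂ = 15.873.

15.873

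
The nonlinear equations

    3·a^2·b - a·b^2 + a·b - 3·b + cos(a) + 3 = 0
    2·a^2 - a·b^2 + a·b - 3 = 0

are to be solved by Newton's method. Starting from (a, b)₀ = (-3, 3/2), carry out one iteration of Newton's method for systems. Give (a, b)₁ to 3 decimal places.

(-1.727, 1.329)

At (-3, 3/2): F = (40.26001, 17.250).
Jacobian J = [[6·a·b - b^2 + b - sin(a), 3·a^2 - 2·a·b + a - 3], [4·a - b^2 + b, -2·a·b + a]].
At the point, J = [[-27.60888, 30.000], [-12.750, 6.000]] (det J = 216.84672).
Solving J·Δ = −F gives Δ = (1.273, -0.171).
Then the next iterate is (a, b)₁ = (-1.727, 1.329).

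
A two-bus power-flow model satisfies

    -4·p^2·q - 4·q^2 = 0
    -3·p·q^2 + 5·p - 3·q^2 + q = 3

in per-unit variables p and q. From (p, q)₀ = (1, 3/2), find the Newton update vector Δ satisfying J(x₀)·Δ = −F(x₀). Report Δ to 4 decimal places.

(-0.5398, -0.5327)

At (1, 3/2): F = (-15.0000, -10.0000).
Jacobian J = [[-8·p·q, -4·p^2 - 8·q], [-3·q^2 + 5, -6·p·q - 6·q + 1]].
At the point, J = [[-12.0000, -16.0000], [-1.7500, -17.0000]] (det J = 176.0000).
Solving J·Δ = −F gives Δ = (-0.5398, -0.5327).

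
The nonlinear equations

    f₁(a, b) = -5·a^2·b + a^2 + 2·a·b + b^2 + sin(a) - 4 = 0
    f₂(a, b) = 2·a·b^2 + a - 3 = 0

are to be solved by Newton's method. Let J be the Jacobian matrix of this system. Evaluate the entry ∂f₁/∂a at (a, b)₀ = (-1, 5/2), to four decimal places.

28.5403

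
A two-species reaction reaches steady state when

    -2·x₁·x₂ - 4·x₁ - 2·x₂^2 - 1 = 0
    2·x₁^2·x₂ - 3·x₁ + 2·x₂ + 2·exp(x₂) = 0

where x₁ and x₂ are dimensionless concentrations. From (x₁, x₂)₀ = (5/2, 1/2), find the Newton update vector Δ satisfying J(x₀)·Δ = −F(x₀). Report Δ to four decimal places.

(-3.0383, 0.1702)

At (5/2, 1/2): F = (-14.0000, 3.047443).
Jacobian J = [[-2·x₂ - 4, -2·x₁ - 4·x₂], [4·x₁·x₂ - 3, 2·x₁^2 + 2·exp(x₂) + 2]].
At the point, J = [[-5.0000, -7.0000], [2.0000, 17.797443]] (det J = -74.987213).
Solving J·Δ = −F gives Δ = (-3.0383, 0.1702).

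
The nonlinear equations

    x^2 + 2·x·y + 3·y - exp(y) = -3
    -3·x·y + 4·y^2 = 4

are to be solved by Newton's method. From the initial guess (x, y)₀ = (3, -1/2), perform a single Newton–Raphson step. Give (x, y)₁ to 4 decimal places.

At (3, -1/2): F = (6.893469, 1.5000).
Jacobian J = [[2·x + 2·y, 2·x - exp(y) + 3], [-3·y, -3·x + 8·y]].
At the point, J = [[5.0000, 8.393469], [1.5000, -13.0000]] (det J = -77.590204).
Solving J·Δ = −F gives Δ = (-1.3172, -0.0366).
Then the next iterate is (x, y)₁ = (1.6828, -0.5366).

(1.6828, -0.5366)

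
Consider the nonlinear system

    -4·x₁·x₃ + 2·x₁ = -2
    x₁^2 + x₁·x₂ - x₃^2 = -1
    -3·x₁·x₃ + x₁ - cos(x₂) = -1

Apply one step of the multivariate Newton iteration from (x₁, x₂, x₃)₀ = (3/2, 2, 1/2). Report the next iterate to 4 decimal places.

(0.2910, 2.2522, 0.8333)

At (3/2, 2, 1/2): F = (2.0000, 6.0000, 0.666147).
Jacobian J = [[-4·x₃ + 2, 0, -4·x₁], [2·x₁ + x₂, x₁, -2·x₃], [-3·x₃ + 1, sin(x₂), -3·x₁]].
At the point, J = [[0.0000, 0.0000, -6.0000], [5.0000, 1.5000, -1.0000], [-0.5000, 0.909297, -4.5000]] (det J = -31.778923).
Solving J·Δ = −F gives Δ = (-1.2090, 0.2522, 0.3333).
Then the next iterate is (x₁, x₂, x₃)₁ = (0.2910, 2.2522, 0.8333).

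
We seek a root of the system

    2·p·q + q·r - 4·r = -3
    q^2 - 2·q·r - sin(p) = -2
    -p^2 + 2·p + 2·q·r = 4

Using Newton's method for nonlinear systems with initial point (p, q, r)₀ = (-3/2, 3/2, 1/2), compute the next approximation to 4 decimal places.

At (-3/2, 3/2, 1/2): F = (-2.7500, 3.747495, -7.7500).
Jacobian J = [[2·q, 2·p + r, q - 4], [-cos(p), 2·q - 2·r, -2·q], [-2·p + 2, 2·r, 2·q]].
At the point, J = [[3.0000, -2.5000, -2.5000], [-0.070737, 2.0000, -3.0000], [5.0000, 1.0000, 3.0000]] (det J = 89.146314).
Solving J·Δ = −F gives Δ = (1.1541, -0.5622, 0.8472).
Then the next iterate is (p, q, r)₁ = (-0.3459, 0.9378, 1.3472).

(-0.3459, 0.9378, 1.3472)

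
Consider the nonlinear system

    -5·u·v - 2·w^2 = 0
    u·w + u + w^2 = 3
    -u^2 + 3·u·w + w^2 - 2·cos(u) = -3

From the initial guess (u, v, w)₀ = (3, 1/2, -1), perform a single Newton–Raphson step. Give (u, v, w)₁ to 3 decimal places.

(3.227, 0.362, 1.000)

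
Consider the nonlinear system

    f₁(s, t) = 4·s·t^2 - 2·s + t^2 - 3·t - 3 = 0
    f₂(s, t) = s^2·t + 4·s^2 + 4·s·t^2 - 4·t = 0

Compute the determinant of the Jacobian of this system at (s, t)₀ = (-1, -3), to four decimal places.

J = [[4·t^2 - 2, 8·s·t + 2·t - 3], [2·s·t + 8·s + 4·t^2, s^2 + 8·s·t - 4]].
At the point, J = [[34.0000, 15.0000], [34.0000, 21.0000]].
det J = 204.0000.

204.0000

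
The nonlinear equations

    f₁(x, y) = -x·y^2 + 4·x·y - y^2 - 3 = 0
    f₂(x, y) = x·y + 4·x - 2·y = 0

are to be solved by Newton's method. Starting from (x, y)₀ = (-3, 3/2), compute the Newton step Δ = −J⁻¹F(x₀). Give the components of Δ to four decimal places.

(2.4211, -1.2368)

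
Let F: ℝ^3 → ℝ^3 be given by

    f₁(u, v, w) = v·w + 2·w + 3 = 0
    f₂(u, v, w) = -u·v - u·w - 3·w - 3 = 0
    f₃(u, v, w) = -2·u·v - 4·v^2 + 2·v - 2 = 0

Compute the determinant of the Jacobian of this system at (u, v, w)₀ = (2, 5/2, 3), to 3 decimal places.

574.500

J = [[0, w, v + 2], [-v - w, -u, -u - 3], [-2·v, -2·u - 8·v + 2, 0]].
At the point, J = [[0.000, 3.000, 4.500], [-5.500, -2.000, -5.000], [-5.000, -22.000, 0.000]].
det J = 574.500.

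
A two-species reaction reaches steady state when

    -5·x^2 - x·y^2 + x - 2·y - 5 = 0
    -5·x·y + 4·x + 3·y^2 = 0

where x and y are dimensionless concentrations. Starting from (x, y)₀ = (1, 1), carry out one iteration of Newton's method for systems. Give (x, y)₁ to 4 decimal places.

(0.7143, -1.2857)

At (1, 1): F = (-12.0000, 2.0000).
Jacobian J = [[-10·x - y^2 + 1, -2·x·y - 2], [-5·y + 4, -5·x + 6·y]].
At the point, J = [[-10.0000, -4.0000], [-1.0000, 1.0000]] (det J = -14.0000).
Solving J·Δ = −F gives Δ = (-0.2857, -2.2857).
Then the next iterate is (x, y)₁ = (0.7143, -1.2857).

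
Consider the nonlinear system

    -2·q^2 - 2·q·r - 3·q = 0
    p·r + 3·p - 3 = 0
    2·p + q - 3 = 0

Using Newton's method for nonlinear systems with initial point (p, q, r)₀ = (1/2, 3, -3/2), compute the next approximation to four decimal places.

(1.2857, 0.4286, 0.6429)

At (1/2, 3, -3/2): F = (-18.0000, -2.2500, 1.0000).
Jacobian J = [[0, -4·q - 2·r - 3, -2·q], [r + 3, 0, p], [2, 1, 0]].
At the point, J = [[0.0000, -12.0000, -6.0000], [1.5000, 0.0000, 0.5000], [2.0000, 1.0000, 0.0000]] (det J = -21.0000).
Solving J·Δ = −F gives Δ = (0.7857, -2.5714, 2.1429).
Then the next iterate is (p, q, r)₁ = (1.2857, 0.4286, 0.6429).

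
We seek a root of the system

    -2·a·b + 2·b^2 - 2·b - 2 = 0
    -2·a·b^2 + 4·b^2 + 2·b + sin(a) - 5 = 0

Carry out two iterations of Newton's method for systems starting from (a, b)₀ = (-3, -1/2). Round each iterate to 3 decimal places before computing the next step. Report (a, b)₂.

(4.352, -0.564)

At (-3, -1/2): F = (-3.500, -3.64112).
Jacobian J = [[-2·b, -2·a + 4·b - 2], [-2·b^2 + cos(a), -4·a·b + 8·b + 2]].
At the point, J = [[1.000, 2.000], [-1.48999, -8.000]] (det J = -5.02002).
Solving J·Δ = −F gives Δ = (7.028, -1.764).
Then the next iterate is (a, b)₁ = (4.028, -2.264).
Round to (4.028, -2.264) and repeat: F = (31.01818, -31.09263), J = [[4.528, -19.112], [-10.88359, 20.36557]].
Δ = (0.324, 1.700), so (a, b)₂ = (4.352, -0.564).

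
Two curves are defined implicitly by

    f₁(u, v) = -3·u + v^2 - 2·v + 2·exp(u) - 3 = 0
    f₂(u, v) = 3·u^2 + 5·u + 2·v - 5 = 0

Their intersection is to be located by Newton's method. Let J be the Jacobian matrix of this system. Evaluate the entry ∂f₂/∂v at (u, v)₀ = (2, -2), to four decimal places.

2.0000

∂f₂/∂v = 2.
At (2, -2) this is 2.0000.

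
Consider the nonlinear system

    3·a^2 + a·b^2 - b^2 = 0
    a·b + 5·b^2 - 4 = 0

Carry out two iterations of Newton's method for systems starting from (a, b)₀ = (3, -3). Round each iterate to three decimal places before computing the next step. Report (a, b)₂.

At (3, -3): F = (45.000, 32.000).
Jacobian J = [[6·a + b^2, 2·a·b - 2·b], [b, a + 10·b]].
At the point, J = [[27.000, -12.000], [-3.000, -27.000]] (det J = -765.000).
Solving J·Δ = −F gives Δ = (-1.086, 1.306).
Then the next iterate is (a, b)₁ = (1.914, -1.694).
Round to (1.914, -1.694) and repeat: F = (13.61304, 7.10586), J = [[14.35364, -3.09663], [-1.694, -15.026]].
Δ = (-0.826, 0.566), so (a, b)₂ = (1.088, -1.128).

(1.088, -1.128)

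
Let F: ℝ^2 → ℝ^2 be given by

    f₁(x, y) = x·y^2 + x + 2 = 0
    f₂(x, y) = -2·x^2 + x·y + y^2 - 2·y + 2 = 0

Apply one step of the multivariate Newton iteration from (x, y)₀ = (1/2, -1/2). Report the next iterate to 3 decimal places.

(-0.714, 1.714)

At (1/2, -1/2): F = (2.625, 2.500).
Jacobian J = [[y^2 + 1, 2·x·y], [-4·x + y, x + 2·y - 2]].
At the point, J = [[1.250, -0.500], [-2.500, -2.500]] (det J = -4.375).
Solving J·Δ = −F gives Δ = (-1.214, 2.214).
Then the next iterate is (x, y)₁ = (-0.714, 1.714).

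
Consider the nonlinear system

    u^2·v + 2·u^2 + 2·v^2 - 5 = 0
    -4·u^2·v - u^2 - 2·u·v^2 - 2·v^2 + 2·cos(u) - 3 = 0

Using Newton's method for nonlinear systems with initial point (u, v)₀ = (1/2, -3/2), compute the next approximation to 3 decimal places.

(31.186, 1.103)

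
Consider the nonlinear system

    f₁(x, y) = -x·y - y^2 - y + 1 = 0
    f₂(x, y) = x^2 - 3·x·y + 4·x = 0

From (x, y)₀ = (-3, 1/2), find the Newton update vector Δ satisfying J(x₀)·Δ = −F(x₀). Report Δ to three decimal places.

(14.250, 5.375)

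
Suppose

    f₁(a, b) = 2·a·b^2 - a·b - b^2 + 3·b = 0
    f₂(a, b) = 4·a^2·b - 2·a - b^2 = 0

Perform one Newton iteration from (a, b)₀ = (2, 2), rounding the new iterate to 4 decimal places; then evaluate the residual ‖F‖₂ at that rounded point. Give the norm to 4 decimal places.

At (2, 2): F = (14.0000, 24.0000).
Jacobian J = [[2·b^2 - b, 4·a·b - a - 2·b + 3], [8·a·b - 2, 4·a^2 - 2·b]].
At the point, J = [[6.0000, 13.0000], [30.0000, 12.0000]] (det J = -318.0000).
Solving J·Δ = −F gives Δ = (-0.4528, -0.8679).
Then the next iterate is (a, b)₁ = (1.5472, 1.1321).
Re-evaluating at (1.5472, 1.1321): F = (4.329003, 6.464160), so ‖F‖₂ = 7.7798.

7.7798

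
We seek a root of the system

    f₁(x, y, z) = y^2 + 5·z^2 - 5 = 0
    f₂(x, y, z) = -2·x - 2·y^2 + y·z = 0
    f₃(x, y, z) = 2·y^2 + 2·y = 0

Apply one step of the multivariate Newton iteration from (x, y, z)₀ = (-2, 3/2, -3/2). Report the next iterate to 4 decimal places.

(0.4250, 0.5625, -1.1208)

At (-2, 3/2, -3/2): F = (8.5000, -2.7500, 7.5000).
Jacobian J = [[0, 2·y, 10·z], [-2, -4·y + z, y], [0, 4·y + 2, 0]].
At the point, J = [[0.0000, 3.0000, -15.0000], [-2.0000, -7.5000, 1.5000], [0.0000, 8.0000, 0.0000]] (det J = 240.0000).
Solving J·Δ = −F gives Δ = (2.4250, -0.9375, 0.3792).
Then the next iterate is (x, y, z)₁ = (0.4250, 0.5625, -1.1208).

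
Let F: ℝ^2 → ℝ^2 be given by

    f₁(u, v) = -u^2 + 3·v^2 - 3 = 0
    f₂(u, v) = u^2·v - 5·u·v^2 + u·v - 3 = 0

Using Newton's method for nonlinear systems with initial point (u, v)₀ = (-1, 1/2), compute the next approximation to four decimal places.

(-0.2787, 1.1025)

At (-1, 1/2): F = (-3.2500, -1.7500).
Jacobian J = [[-2·u, 6·v], [2·u·v - 5·v^2 + v, u^2 - 10·u·v + u]].
At the point, J = [[2.0000, 3.0000], [-1.7500, 5.0000]] (det J = 15.2500).
Solving J·Δ = −F gives Δ = (0.7213, 0.6025).
Then the next iterate is (u, v)₁ = (-0.2787, 1.1025).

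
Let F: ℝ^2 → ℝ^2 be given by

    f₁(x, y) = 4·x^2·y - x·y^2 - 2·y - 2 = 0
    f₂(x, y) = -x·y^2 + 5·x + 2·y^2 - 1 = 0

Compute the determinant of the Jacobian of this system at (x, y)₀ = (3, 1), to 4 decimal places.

J = [[8·x·y - y^2, 4·x^2 - 2·x·y - 2], [-y^2 + 5, -2·x·y + 4·y]].
At the point, J = [[23.0000, 28.0000], [4.0000, -2.0000]].
det J = -158.0000.

-158.0000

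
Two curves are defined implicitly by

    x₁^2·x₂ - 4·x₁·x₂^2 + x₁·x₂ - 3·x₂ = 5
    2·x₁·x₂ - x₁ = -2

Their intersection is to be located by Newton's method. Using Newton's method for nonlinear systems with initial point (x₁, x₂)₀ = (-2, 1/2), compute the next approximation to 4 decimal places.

At (-2, 1/2): F = (-3.5000, 2.0000).
Jacobian J = [[2·x₁·x₂ - 4·x₂^2 + x₂, x₁^2 - 8·x₁·x₂ + x₁ - 3], [2·x₂ - 1, 2·x₁]].
At the point, J = [[-2.5000, 7.0000], [0.0000, -4.0000]] (det J = 10.0000).
Solving J·Δ = −F gives Δ = (0.0000, 0.5000).
Then the next iterate is (x₁, x₂)₁ = (-2.0000, 1.0000).

(-2.0000, 1.0000)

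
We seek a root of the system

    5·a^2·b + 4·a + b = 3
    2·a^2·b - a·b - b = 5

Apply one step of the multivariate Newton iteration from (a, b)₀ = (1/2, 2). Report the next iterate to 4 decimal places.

At (1/2, 2): F = (3.5000, -7.0000).
Jacobian J = [[10·a·b + 4, 5·a^2 + 1], [4·a·b - b, 2·a^2 - a - 1]].
At the point, J = [[14.0000, 2.2500], [2.0000, -1.0000]] (det J = -18.5000).
Solving J·Δ = −F gives Δ = (0.6622, -5.6757).
Then the next iterate is (a, b)₁ = (1.1622, -3.6757).

(1.1622, -3.6757)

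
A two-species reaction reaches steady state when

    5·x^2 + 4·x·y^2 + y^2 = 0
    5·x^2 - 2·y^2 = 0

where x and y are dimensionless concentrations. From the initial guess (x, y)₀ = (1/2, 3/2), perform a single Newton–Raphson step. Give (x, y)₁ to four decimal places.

At (1/2, 3/2): F = (8.0000, -3.2500).
Jacobian J = [[10·x + 4·y^2, 8·x·y + 2·y], [10·x, -4·y]].
At the point, J = [[14.0000, 9.0000], [5.0000, -6.0000]] (det J = -129.0000).
Solving J·Δ = −F gives Δ = (-0.1453, -0.6628).
Then the next iterate is (x, y)₁ = (0.3547, 0.8372).

(0.3547, 0.8372)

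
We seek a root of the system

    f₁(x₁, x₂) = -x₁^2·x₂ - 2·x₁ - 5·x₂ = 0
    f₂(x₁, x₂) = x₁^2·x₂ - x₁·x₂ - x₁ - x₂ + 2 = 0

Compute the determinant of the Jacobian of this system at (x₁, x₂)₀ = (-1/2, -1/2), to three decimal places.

0.625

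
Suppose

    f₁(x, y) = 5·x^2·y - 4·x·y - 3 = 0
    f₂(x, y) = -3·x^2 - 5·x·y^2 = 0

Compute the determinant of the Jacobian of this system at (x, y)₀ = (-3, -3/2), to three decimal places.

-2679.750

J = [[10·x·y - 4·y, 5·x^2 - 4·x], [-6·x - 5·y^2, -10·x·y]].
At the point, J = [[51.000, 57.000], [6.750, -45.000]].
det J = -2679.750.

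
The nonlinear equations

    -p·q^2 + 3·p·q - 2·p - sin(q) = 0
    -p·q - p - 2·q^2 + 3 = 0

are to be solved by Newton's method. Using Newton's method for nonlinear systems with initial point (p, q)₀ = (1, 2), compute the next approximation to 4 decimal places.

(3.0056, 0.4426)

At (1, 2): F = (-0.909297, -8.0000).
Jacobian J = [[-q^2 + 3·q - 2, -2·p·q + 3·p - cos(q)], [-q - 1, -p - 4·q]].
At the point, J = [[0.0000, -0.583853], [-3.0000, -9.0000]] (det J = -1.751559).
Solving J·Δ = −F gives Δ = (2.0056, -1.5574).
Then the next iterate is (p, q)₁ = (3.0056, 0.4426).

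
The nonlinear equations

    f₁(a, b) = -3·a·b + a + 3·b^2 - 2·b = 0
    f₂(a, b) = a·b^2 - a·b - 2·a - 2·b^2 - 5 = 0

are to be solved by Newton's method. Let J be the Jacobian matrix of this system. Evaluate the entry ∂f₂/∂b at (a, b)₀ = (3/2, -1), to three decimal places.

∂f₂/∂b = 2·a·b - a - 4·b.
At (3/2, -1) this is -0.500.

-0.500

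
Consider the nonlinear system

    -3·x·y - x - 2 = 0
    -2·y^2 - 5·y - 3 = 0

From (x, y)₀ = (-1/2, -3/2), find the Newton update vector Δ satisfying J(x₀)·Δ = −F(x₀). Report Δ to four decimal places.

(1.0714, 0.0000)

At (-1/2, -3/2): F = (-3.7500, 0.0000).
Jacobian J = [[-3·y - 1, -3·x], [0, -4·y - 5]].
At the point, J = [[3.5000, 1.5000], [0.0000, 1.0000]] (det J = 3.5000).
Solving J·Δ = −F gives Δ = (1.0714, 0.0000).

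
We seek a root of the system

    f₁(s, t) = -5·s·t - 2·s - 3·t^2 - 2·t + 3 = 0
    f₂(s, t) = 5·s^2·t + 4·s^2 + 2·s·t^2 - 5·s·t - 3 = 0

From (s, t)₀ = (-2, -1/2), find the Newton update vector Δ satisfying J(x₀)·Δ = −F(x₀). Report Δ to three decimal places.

(-2.190, -0.105)

At (-2, -1/2): F = (2.250, -3.000).
Jacobian J = [[-5·t - 2, -5·s - 6·t - 2], [10·s·t + 8·s + 2·t^2 - 5·t, 5·s^2 + 4·s·t - 5·s]].
At the point, J = [[0.500, 11.000], [-3.000, 34.000]] (det J = 50.000).
Solving J·Δ = −F gives Δ = (-2.190, -0.105).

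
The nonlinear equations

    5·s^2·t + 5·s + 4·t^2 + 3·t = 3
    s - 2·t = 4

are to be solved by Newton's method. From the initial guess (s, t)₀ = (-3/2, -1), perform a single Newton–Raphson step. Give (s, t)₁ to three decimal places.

At (-3/2, -1): F = (-20.750, -3.500).
Jacobian J = [[10·s·t + 5, 5·s^2 + 8·t + 3], [1, -2]].
At the point, J = [[20.000, 6.250], [1.000, -2.000]] (det J = -46.250).
Solving J·Δ = −F gives Δ = (1.370, -1.065).
Then the next iterate is (s, t)₁ = (-0.130, -2.065).

(-0.130, -2.065)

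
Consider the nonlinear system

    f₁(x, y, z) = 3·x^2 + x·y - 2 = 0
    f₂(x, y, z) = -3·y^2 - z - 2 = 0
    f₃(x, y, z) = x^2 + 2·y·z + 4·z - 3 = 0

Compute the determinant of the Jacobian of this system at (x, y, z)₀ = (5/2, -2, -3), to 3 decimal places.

-90.500

J = [[6·x + y, x, 0], [0, -6·y, -1], [2·x, 2·z, 2·y + 4]].
At the point, J = [[13.000, 2.500, 0.000], [0.000, 12.000, -1.000], [5.000, -6.000, 0.000]].
det J = -90.500.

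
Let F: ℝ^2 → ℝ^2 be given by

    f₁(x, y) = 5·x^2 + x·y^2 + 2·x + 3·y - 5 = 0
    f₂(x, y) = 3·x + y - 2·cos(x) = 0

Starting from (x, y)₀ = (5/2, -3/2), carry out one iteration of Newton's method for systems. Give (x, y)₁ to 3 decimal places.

At (5/2, -3/2): F = (32.375, 7.60229).
Jacobian J = [[10·x + y^2 + 2, 2·x·y + 3], [2·sin(x) + 3, 1]].
At the point, J = [[29.250, -4.500], [4.19694, 1.000]] (det J = 48.13625).
Solving J·Δ = −F gives Δ = (-1.383, -1.797).
Then the next iterate is (x, y)₁ = (1.117, -3.297).

(1.117, -3.297)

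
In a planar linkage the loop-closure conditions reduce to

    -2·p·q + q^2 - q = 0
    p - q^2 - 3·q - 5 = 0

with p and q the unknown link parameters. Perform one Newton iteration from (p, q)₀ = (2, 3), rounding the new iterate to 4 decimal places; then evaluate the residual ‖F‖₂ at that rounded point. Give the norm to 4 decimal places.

6.2602

At (2, 3): F = (-6.0000, -21.0000).
Jacobian J = [[-2·q, -2·p + 2·q - 1], [1, -2·q - 3]].
At the point, J = [[-6.0000, 1.0000], [1.0000, -9.0000]] (det J = 53.0000).
Solving J·Δ = −F gives Δ = (-1.4151, -2.4906).
Then the next iterate is (p, q)₁ = (0.5849, 0.5094).
Re-evaluating at (0.5849, 0.5094): F = (-0.845808, -6.202788), so ‖F‖₂ = 6.2602.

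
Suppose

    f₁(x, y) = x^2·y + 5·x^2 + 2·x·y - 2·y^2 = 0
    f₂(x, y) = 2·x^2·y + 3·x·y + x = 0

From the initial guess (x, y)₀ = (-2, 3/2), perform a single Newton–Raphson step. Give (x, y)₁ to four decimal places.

(-1.5647, 2.4147)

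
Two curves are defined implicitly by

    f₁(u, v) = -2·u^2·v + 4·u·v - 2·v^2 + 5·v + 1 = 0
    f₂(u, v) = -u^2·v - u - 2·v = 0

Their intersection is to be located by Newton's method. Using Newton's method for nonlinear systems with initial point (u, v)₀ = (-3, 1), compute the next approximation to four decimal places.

(-1.2581, 1.0645)

At (-3, 1): F = (-26.0000, -8.0000).
Jacobian J = [[-4·u·v + 4·v, -2·u^2 + 4·u - 4·v + 5], [-2·u·v - 1, -u^2 - 2]].
At the point, J = [[16.0000, -29.0000], [5.0000, -11.0000]] (det J = -31.0000).
Solving J·Δ = −F gives Δ = (1.7419, 0.0645).
Then the next iterate is (u, v)₁ = (-1.2581, 1.0645).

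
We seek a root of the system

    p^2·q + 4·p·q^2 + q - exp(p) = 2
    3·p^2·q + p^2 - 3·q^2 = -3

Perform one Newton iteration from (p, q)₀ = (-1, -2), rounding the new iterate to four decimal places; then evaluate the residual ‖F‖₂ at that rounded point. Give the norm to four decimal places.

At (-1, -2): F = (-22.367879, -14.0000).
Jacobian J = [[2·p·q + 4·q^2 - exp(p), p^2 + 8·p·q + 1], [6·p·q + 2·p, 3·p^2 - 6·q]].
At the point, J = [[19.632121, 18.0000], [10.0000, 15.0000]] (det J = 114.481808).
Solving J·Δ = −F gives Δ = (0.7295, 0.4470).
Then the next iterate is (p, q)₁ = (-0.2705, -1.5530).
Re-evaluating at (-0.2705, -1.5530): F = (-7.039209, -4.503157), so ‖F‖₂ = 8.3564.

8.3564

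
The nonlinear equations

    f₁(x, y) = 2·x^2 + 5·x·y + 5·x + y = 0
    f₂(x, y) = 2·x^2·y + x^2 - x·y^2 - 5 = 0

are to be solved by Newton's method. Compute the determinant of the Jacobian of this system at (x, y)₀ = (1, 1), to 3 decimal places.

J = [[4·x + 5·y + 5, 5·x + 1], [4·x·y + 2·x - y^2, 2·x^2 - 2·x·y]].
At the point, J = [[14.000, 6.000], [5.000, 0.000]].
det J = -30.000.

-30.000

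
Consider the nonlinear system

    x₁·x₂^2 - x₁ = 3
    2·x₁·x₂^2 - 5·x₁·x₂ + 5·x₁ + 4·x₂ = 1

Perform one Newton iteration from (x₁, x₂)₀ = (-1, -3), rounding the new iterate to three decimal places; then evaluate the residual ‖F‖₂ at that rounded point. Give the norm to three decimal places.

At (-1, -3): F = (-11.000, -51.000).
Jacobian J = [[x₂^2 - 1, 2·x₁·x₂], [2·x₂^2 - 5·x₂ + 5, 4·x₁·x₂ - 5·x₁ + 4]].
At the point, J = [[8.000, 6.000], [38.000, 21.000]] (det J = -60.000).
Solving J·Δ = −F gives Δ = (1.250, 0.167).
Then the next iterate is (x₁, x₂)₁ = (0.250, -2.833).
Re-evaluating at (0.250, -2.833): F = (-1.24353, -3.52781), so ‖F‖₂ = 3.741.

3.741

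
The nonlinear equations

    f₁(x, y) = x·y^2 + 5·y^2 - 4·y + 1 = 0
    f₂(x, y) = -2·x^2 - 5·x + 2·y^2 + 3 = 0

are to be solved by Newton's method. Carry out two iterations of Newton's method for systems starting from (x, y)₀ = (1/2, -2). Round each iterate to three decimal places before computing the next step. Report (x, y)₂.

(0.398, -0.206)

At (1/2, -2): F = (31.000, 8.000).
Jacobian J = [[y^2, 2·x·y + 10·y - 4], [-4·x - 5, 4·y]].
At the point, J = [[4.000, -26.000], [-7.000, -8.000]] (det J = -214.000).
Solving J·Δ = −F gives Δ = (-0.187, 1.164).
Then the next iterate is (x, y)₁ = (0.313, -0.836).
Round to (0.313, -0.836) and repeat: F = (8.05723, 2.63685), J = [[0.69890, -12.88334], [-6.252, -3.344]].
Δ = (0.085, 0.630), so (x, y)₂ = (0.398, -0.206).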